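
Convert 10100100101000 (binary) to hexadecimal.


Group into 4-bit nibbles: 0010100100101000
  0010 = 2
  1001 = 9
  0010 = 2
  1000 = 8
= 0x2928


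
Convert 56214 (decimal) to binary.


Divide by 2 repeatedly:
56214 ÷ 2 = 28107 remainder 0
28107 ÷ 2 = 14053 remainder 1
14053 ÷ 2 = 7026 remainder 1
7026 ÷ 2 = 3513 remainder 0
3513 ÷ 2 = 1756 remainder 1
1756 ÷ 2 = 878 remainder 0
878 ÷ 2 = 439 remainder 0
439 ÷ 2 = 219 remainder 1
219 ÷ 2 = 109 remainder 1
109 ÷ 2 = 54 remainder 1
54 ÷ 2 = 27 remainder 0
27 ÷ 2 = 13 remainder 1
13 ÷ 2 = 6 remainder 1
6 ÷ 2 = 3 remainder 0
3 ÷ 2 = 1 remainder 1
1 ÷ 2 = 0 remainder 1
Reading remainders bottom-up:
= 1101101110010110


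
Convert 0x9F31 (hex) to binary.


Each hex digit → 4 binary bits:
  9 = 1001
  F = 1111
  3 = 0011
  1 = 0001
Concatenate: 1001 1111 0011 0001
= 1001111100110001


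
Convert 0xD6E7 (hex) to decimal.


Positional values:
Position 0: 7 × 16^0 = 7 × 1 = 7
Position 1: E × 16^1 = 14 × 16 = 224
Position 2: 6 × 16^2 = 6 × 256 = 1536
Position 3: D × 16^3 = 13 × 4096 = 53248
Sum = 7 + 224 + 1536 + 53248
= 55015


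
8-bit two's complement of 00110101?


Original: 00110101
Step 1 - Invert all bits: 11001010
Step 2 - Add 1: 11001010 + 1
= 11001011 (represents -53)


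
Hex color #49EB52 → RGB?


Hex: #49EB52
R = 49₁₆ = 73
G = EB₁₆ = 235
B = 52₁₆ = 82
= RGB(73, 235, 82)


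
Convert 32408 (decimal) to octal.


Divide by 8 repeatedly:
32408 ÷ 8 = 4051 remainder 0
4051 ÷ 8 = 506 remainder 3
506 ÷ 8 = 63 remainder 2
63 ÷ 8 = 7 remainder 7
7 ÷ 8 = 0 remainder 7
Reading remainders bottom-up:
= 0o77230


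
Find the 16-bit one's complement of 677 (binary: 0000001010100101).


Original: 0000001010100101
Invert all bits:
  bit 0: 0 → 1
  bit 1: 0 → 1
  bit 2: 0 → 1
  bit 3: 0 → 1
  bit 4: 0 → 1
  bit 5: 0 → 1
  bit 6: 1 → 0
  bit 7: 0 → 1
  bit 8: 1 → 0
  bit 9: 0 → 1
  bit 10: 1 → 0
  bit 11: 0 → 1
  bit 12: 0 → 1
  bit 13: 1 → 0
  bit 14: 0 → 1
  bit 15: 1 → 0
= 1111110101011010


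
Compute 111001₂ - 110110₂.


Align and subtract column by column (LSB to MSB, borrowing when needed):
  111001
- 110110
  ------
  col 0: (1 - 0 borrow-in) - 0 → 1 - 0 = 1, borrow out 0
  col 1: (0 - 0 borrow-in) - 1 → borrow from next column: (0+2) - 1 = 1, borrow out 1
  col 2: (0 - 1 borrow-in) - 1 → borrow from next column: (-1+2) - 1 = 0, borrow out 1
  col 3: (1 - 1 borrow-in) - 0 → 0 - 0 = 0, borrow out 0
  col 4: (1 - 0 borrow-in) - 1 → 1 - 1 = 0, borrow out 0
  col 5: (1 - 0 borrow-in) - 1 → 1 - 1 = 0, borrow out 0
Reading bits MSB→LSB: 000011
Strip leading zeros: 11
= 11


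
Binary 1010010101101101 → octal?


Group into 3-bit groups: 001010010101101101
  001 = 1
  010 = 2
  010 = 2
  101 = 5
  101 = 5
  101 = 5
= 0o122555


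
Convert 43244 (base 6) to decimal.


Positional values (base 6):
  4 × 6^0 = 4 × 1 = 4
  4 × 6^1 = 4 × 6 = 24
  2 × 6^2 = 2 × 36 = 72
  3 × 6^3 = 3 × 216 = 648
  4 × 6^4 = 4 × 1296 = 5184
Sum = 4 + 24 + 72 + 648 + 5184
= 5932


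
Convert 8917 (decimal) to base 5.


Divide by 5 repeatedly:
8917 ÷ 5 = 1783 remainder 2
1783 ÷ 5 = 356 remainder 3
356 ÷ 5 = 71 remainder 1
71 ÷ 5 = 14 remainder 1
14 ÷ 5 = 2 remainder 4
2 ÷ 5 = 0 remainder 2
Reading remainders bottom-up:
= 241132


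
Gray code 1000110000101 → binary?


Gray code: 1000110000101
MSB stays the same: 1
Each subsequent bit = prev_binary XOR current_gray:
  B[1] = 1 XOR 0 = 1
  B[2] = 1 XOR 0 = 1
  B[3] = 1 XOR 0 = 1
  B[4] = 1 XOR 1 = 0
  B[5] = 0 XOR 1 = 1
  B[6] = 1 XOR 0 = 1
  B[7] = 1 XOR 0 = 1
  B[8] = 1 XOR 0 = 1
  B[9] = 1 XOR 0 = 1
  B[10] = 1 XOR 1 = 0
  B[11] = 0 XOR 0 = 0
  B[12] = 0 XOR 1 = 1
= 1111011111001 (7929 decimal)


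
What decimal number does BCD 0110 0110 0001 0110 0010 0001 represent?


Each 4-bit group → digit:
  0110 → 6
  0110 → 6
  0001 → 1
  0110 → 6
  0010 → 2
  0001 → 1
= 661621


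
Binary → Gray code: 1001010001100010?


Binary: 1001010001100010
Gray code: G = B XOR (B >> 1)
B >> 1 = 0100101000110001
1001010001100010 XOR 0100101000110001:
  1 XOR 0 = 1
  0 XOR 1 = 1
  0 XOR 0 = 0
  1 XOR 0 = 1
  0 XOR 1 = 1
  1 XOR 0 = 1
  0 XOR 1 = 1
  0 XOR 0 = 0
  0 XOR 0 = 0
  1 XOR 0 = 1
  1 XOR 1 = 0
  0 XOR 1 = 1
  0 XOR 0 = 0
  0 XOR 0 = 0
  1 XOR 0 = 1
  0 XOR 1 = 1
= 1101111001010011


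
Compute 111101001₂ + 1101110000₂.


Align and add column by column (LSB to MSB, carry propagating):
  00111101001
+ 01101110000
  -----------
  col 0: 1 + 0 + 0 (carry in) = 1 → bit 1, carry out 0
  col 1: 0 + 0 + 0 (carry in) = 0 → bit 0, carry out 0
  col 2: 0 + 0 + 0 (carry in) = 0 → bit 0, carry out 0
  col 3: 1 + 0 + 0 (carry in) = 1 → bit 1, carry out 0
  col 4: 0 + 1 + 0 (carry in) = 1 → bit 1, carry out 0
  col 5: 1 + 1 + 0 (carry in) = 2 → bit 0, carry out 1
  col 6: 1 + 1 + 1 (carry in) = 3 → bit 1, carry out 1
  col 7: 1 + 0 + 1 (carry in) = 2 → bit 0, carry out 1
  col 8: 1 + 1 + 1 (carry in) = 3 → bit 1, carry out 1
  col 9: 0 + 1 + 1 (carry in) = 2 → bit 0, carry out 1
  col 10: 0 + 0 + 1 (carry in) = 1 → bit 1, carry out 0
Reading bits MSB→LSB: 10101011001
Strip leading zeros: 10101011001
= 10101011001


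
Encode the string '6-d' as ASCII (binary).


String: '6-d'  (3 characters)
Per-character ASCII lookup:
  '6': digits start at 48: '6' = 48 + 6 = 54 → 110110
  '-': special character: '-' = 45 → 101101
  'd': lowercase starts at 97: 'd' = 97 + 3 = 100 → 1100100
= 110110 101101 1100100


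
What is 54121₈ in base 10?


Positional values:
Position 0: 1 × 8^0 = 1
Position 1: 2 × 8^1 = 16
Position 2: 1 × 8^2 = 64
Position 3: 4 × 8^3 = 2048
Position 4: 5 × 8^4 = 20480
Sum = 1 + 16 + 64 + 2048 + 20480
= 22609


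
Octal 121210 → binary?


Each octal digit → 3 binary bits:
  1 = 001
  2 = 010
  1 = 001
  2 = 010
  1 = 001
  0 = 000
Concatenate: 001 010 001 010 001 000
= 001010001010001000


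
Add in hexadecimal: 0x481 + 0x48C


Align and add column by column (LSB to MSB, each column mod 16 with carry):
  0481
+ 048C
  ----
  col 0: 1(1) + C(12) + 0 (carry in) = 13 → D(13), carry out 0
  col 1: 8(8) + 8(8) + 0 (carry in) = 16 → 0(0), carry out 1
  col 2: 4(4) + 4(4) + 1 (carry in) = 9 → 9(9), carry out 0
  col 3: 0(0) + 0(0) + 0 (carry in) = 0 → 0(0), carry out 0
Reading digits MSB→LSB: 090D
Strip leading zeros: 90D
= 0x90D


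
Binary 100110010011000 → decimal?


Positional values:
Bit 3: 1 × 2^3 = 8
Bit 4: 1 × 2^4 = 16
Bit 7: 1 × 2^7 = 128
Bit 10: 1 × 2^10 = 1024
Bit 11: 1 × 2^11 = 2048
Bit 14: 1 × 2^14 = 16384
Sum = 8 + 16 + 128 + 1024 + 2048 + 16384
= 19608


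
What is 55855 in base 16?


Divide by 16 repeatedly:
55855 ÷ 16 = 3490 remainder 15 (F)
3490 ÷ 16 = 218 remainder 2 (2)
218 ÷ 16 = 13 remainder 10 (A)
13 ÷ 16 = 0 remainder 13 (D)
Reading remainders bottom-up:
= 0xDA2F


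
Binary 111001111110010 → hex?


Group into 4-bit nibbles: 0111001111110010
  0111 = 7
  0011 = 3
  1111 = F
  0010 = 2
= 0x73F2


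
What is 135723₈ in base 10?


Positional values:
Position 0: 3 × 8^0 = 3
Position 1: 2 × 8^1 = 16
Position 2: 7 × 8^2 = 448
Position 3: 5 × 8^3 = 2560
Position 4: 3 × 8^4 = 12288
Position 5: 1 × 8^5 = 32768
Sum = 3 + 16 + 448 + 2560 + 12288 + 32768
= 48083


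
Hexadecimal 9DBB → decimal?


Positional values:
Position 0: B × 16^0 = 11 × 1 = 11
Position 1: B × 16^1 = 11 × 16 = 176
Position 2: D × 16^2 = 13 × 256 = 3328
Position 3: 9 × 16^3 = 9 × 4096 = 36864
Sum = 11 + 176 + 3328 + 36864
= 40379


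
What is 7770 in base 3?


Divide by 3 repeatedly:
7770 ÷ 3 = 2590 remainder 0
2590 ÷ 3 = 863 remainder 1
863 ÷ 3 = 287 remainder 2
287 ÷ 3 = 95 remainder 2
95 ÷ 3 = 31 remainder 2
31 ÷ 3 = 10 remainder 1
10 ÷ 3 = 3 remainder 1
3 ÷ 3 = 1 remainder 0
1 ÷ 3 = 0 remainder 1
Reading remainders bottom-up:
= 101122210


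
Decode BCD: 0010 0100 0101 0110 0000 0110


Each 4-bit group → digit:
  0010 → 2
  0100 → 4
  0101 → 5
  0110 → 6
  0000 → 0
  0110 → 6
= 245606


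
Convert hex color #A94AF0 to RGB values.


Hex: #A94AF0
R = A9₁₆ = 169
G = 4A₁₆ = 74
B = F0₁₆ = 240
= RGB(169, 74, 240)


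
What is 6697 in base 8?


Divide by 8 repeatedly:
6697 ÷ 8 = 837 remainder 1
837 ÷ 8 = 104 remainder 5
104 ÷ 8 = 13 remainder 0
13 ÷ 8 = 1 remainder 5
1 ÷ 8 = 0 remainder 1
Reading remainders bottom-up:
= 0o15051


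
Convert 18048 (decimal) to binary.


Divide by 2 repeatedly:
18048 ÷ 2 = 9024 remainder 0
9024 ÷ 2 = 4512 remainder 0
4512 ÷ 2 = 2256 remainder 0
2256 ÷ 2 = 1128 remainder 0
1128 ÷ 2 = 564 remainder 0
564 ÷ 2 = 282 remainder 0
282 ÷ 2 = 141 remainder 0
141 ÷ 2 = 70 remainder 1
70 ÷ 2 = 35 remainder 0
35 ÷ 2 = 17 remainder 1
17 ÷ 2 = 8 remainder 1
8 ÷ 2 = 4 remainder 0
4 ÷ 2 = 2 remainder 0
2 ÷ 2 = 1 remainder 0
1 ÷ 2 = 0 remainder 1
Reading remainders bottom-up:
= 100011010000000


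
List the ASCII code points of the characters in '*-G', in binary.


String: '*-G'  (3 characters)
Per-character ASCII lookup:
  '*': special character: '*' = 42 → 101010
  '-': special character: '-' = 45 → 101101
  'G': uppercase starts at 65: 'G' = 65 + 6 = 71 → 1000111
= 101010 101101 1000111


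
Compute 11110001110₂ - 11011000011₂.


Align and subtract column by column (LSB to MSB, borrowing when needed):
  11110001110
- 11011000011
  -----------
  col 0: (0 - 0 borrow-in) - 1 → borrow from next column: (0+2) - 1 = 1, borrow out 1
  col 1: (1 - 1 borrow-in) - 1 → borrow from next column: (0+2) - 1 = 1, borrow out 1
  col 2: (1 - 1 borrow-in) - 0 → 0 - 0 = 0, borrow out 0
  col 3: (1 - 0 borrow-in) - 0 → 1 - 0 = 1, borrow out 0
  col 4: (0 - 0 borrow-in) - 0 → 0 - 0 = 0, borrow out 0
  col 5: (0 - 0 borrow-in) - 0 → 0 - 0 = 0, borrow out 0
  col 6: (0 - 0 borrow-in) - 1 → borrow from next column: (0+2) - 1 = 1, borrow out 1
  col 7: (1 - 1 borrow-in) - 1 → borrow from next column: (0+2) - 1 = 1, borrow out 1
  col 8: (1 - 1 borrow-in) - 0 → 0 - 0 = 0, borrow out 0
  col 9: (1 - 0 borrow-in) - 1 → 1 - 1 = 0, borrow out 0
  col 10: (1 - 0 borrow-in) - 1 → 1 - 1 = 0, borrow out 0
Reading bits MSB→LSB: 00011001011
Strip leading zeros: 11001011
= 11001011


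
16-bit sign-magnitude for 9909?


Sign bit: 0 (positive)
Magnitude: 9909 = 010011010110101
= 0010011010110101


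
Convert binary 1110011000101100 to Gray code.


Binary: 1110011000101100
Gray code: G = B XOR (B >> 1)
B >> 1 = 0111001100010110
1110011000101100 XOR 0111001100010110:
  1 XOR 0 = 1
  1 XOR 1 = 0
  1 XOR 1 = 0
  0 XOR 1 = 1
  0 XOR 0 = 0
  1 XOR 0 = 1
  1 XOR 1 = 0
  0 XOR 1 = 1
  0 XOR 0 = 0
  0 XOR 0 = 0
  1 XOR 0 = 1
  0 XOR 1 = 1
  1 XOR 0 = 1
  1 XOR 1 = 0
  0 XOR 1 = 1
  0 XOR 0 = 0
= 1001010100111010


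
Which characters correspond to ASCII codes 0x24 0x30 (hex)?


Codes (hex): 0x24 0x30
Per-code ASCII lookup:
  0x24 = 36  (special character) → '$'
  0x30 = 48  (range 48-57: digits, 48 - 48 = 0) → '0'
= '$0'


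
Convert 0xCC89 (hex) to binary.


Each hex digit → 4 binary bits:
  C = 1100
  C = 1100
  8 = 1000
  9 = 1001
Concatenate: 1100 1100 1000 1001
= 1100110010001001


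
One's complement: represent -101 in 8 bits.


Original: 01100101
Invert all bits:
  bit 0: 0 → 1
  bit 1: 1 → 0
  bit 2: 1 → 0
  bit 3: 0 → 1
  bit 4: 0 → 1
  bit 5: 1 → 0
  bit 6: 0 → 1
  bit 7: 1 → 0
= 10011010


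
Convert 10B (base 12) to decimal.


Positional values (base 12):
  B × 12^0 = 11 × 1 = 11
  0 × 12^1 = 0 × 12 = 0
  1 × 12^2 = 1 × 144 = 144
Sum = 11 + 0 + 144
= 155


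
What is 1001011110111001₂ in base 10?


Positional values:
Bit 0: 1 × 2^0 = 1
Bit 3: 1 × 2^3 = 8
Bit 4: 1 × 2^4 = 16
Bit 5: 1 × 2^5 = 32
Bit 7: 1 × 2^7 = 128
Bit 8: 1 × 2^8 = 256
Bit 9: 1 × 2^9 = 512
Bit 10: 1 × 2^10 = 1024
Bit 12: 1 × 2^12 = 4096
Bit 15: 1 × 2^15 = 32768
Sum = 1 + 8 + 16 + 32 + 128 + 256 + 512 + 1024 + 4096 + 32768
= 38841


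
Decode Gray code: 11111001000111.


Gray code: 11111001000111
MSB stays the same: 1
Each subsequent bit = prev_binary XOR current_gray:
  B[1] = 1 XOR 1 = 0
  B[2] = 0 XOR 1 = 1
  B[3] = 1 XOR 1 = 0
  B[4] = 0 XOR 1 = 1
  B[5] = 1 XOR 0 = 1
  B[6] = 1 XOR 0 = 1
  B[7] = 1 XOR 1 = 0
  B[8] = 0 XOR 0 = 0
  B[9] = 0 XOR 0 = 0
  B[10] = 0 XOR 0 = 0
  B[11] = 0 XOR 1 = 1
  B[12] = 1 XOR 1 = 0
  B[13] = 0 XOR 1 = 1
= 10101110000101 (11141 decimal)


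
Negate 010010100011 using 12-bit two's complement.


Original: 010010100011
Step 1 - Invert all bits: 101101011100
Step 2 - Add 1: 101101011100 + 1
= 101101011101 (represents -1187)


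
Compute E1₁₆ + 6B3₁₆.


Align and add column by column (LSB to MSB, each column mod 16 with carry):
  00E1
+ 06B3
  ----
  col 0: 1(1) + 3(3) + 0 (carry in) = 4 → 4(4), carry out 0
  col 1: E(14) + B(11) + 0 (carry in) = 25 → 9(9), carry out 1
  col 2: 0(0) + 6(6) + 1 (carry in) = 7 → 7(7), carry out 0
  col 3: 0(0) + 0(0) + 0 (carry in) = 0 → 0(0), carry out 0
Reading digits MSB→LSB: 0794
Strip leading zeros: 794
= 0x794


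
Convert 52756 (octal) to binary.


Each octal digit → 3 binary bits:
  5 = 101
  2 = 010
  7 = 111
  5 = 101
  6 = 110
Concatenate: 101 010 111 101 110
= 101010111101110


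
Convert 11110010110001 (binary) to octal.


Group into 3-bit groups: 011110010110001
  011 = 3
  110 = 6
  010 = 2
  110 = 6
  001 = 1
= 0o36261


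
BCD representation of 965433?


Each digit → 4-bit binary:
  9 → 1001
  6 → 0110
  5 → 0101
  4 → 0100
  3 → 0011
  3 → 0011
= 1001 0110 0101 0100 0011 0011


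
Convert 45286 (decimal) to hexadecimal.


Divide by 16 repeatedly:
45286 ÷ 16 = 2830 remainder 6 (6)
2830 ÷ 16 = 176 remainder 14 (E)
176 ÷ 16 = 11 remainder 0 (0)
11 ÷ 16 = 0 remainder 11 (B)
Reading remainders bottom-up:
= 0xB0E6


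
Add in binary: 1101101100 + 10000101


Align and add column by column (LSB to MSB, carry propagating):
  01101101100
+ 00010000101
  -----------
  col 0: 0 + 1 + 0 (carry in) = 1 → bit 1, carry out 0
  col 1: 0 + 0 + 0 (carry in) = 0 → bit 0, carry out 0
  col 2: 1 + 1 + 0 (carry in) = 2 → bit 0, carry out 1
  col 3: 1 + 0 + 1 (carry in) = 2 → bit 0, carry out 1
  col 4: 0 + 0 + 1 (carry in) = 1 → bit 1, carry out 0
  col 5: 1 + 0 + 0 (carry in) = 1 → bit 1, carry out 0
  col 6: 1 + 0 + 0 (carry in) = 1 → bit 1, carry out 0
  col 7: 0 + 1 + 0 (carry in) = 1 → bit 1, carry out 0
  col 8: 1 + 0 + 0 (carry in) = 1 → bit 1, carry out 0
  col 9: 1 + 0 + 0 (carry in) = 1 → bit 1, carry out 0
  col 10: 0 + 0 + 0 (carry in) = 0 → bit 0, carry out 0
Reading bits MSB→LSB: 01111110001
Strip leading zeros: 1111110001
= 1111110001


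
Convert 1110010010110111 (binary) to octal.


Group into 3-bit groups: 001110010010110111
  001 = 1
  110 = 6
  010 = 2
  010 = 2
  110 = 6
  111 = 7
= 0o162267


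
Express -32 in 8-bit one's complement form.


Original: 00100000
Invert all bits:
  bit 0: 0 → 1
  bit 1: 0 → 1
  bit 2: 1 → 0
  bit 3: 0 → 1
  bit 4: 0 → 1
  bit 5: 0 → 1
  bit 6: 0 → 1
  bit 7: 0 → 1
= 11011111


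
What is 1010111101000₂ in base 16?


Group into 4-bit nibbles: 0001010111101000
  0001 = 1
  0101 = 5
  1110 = E
  1000 = 8
= 0x15E8


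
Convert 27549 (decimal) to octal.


Divide by 8 repeatedly:
27549 ÷ 8 = 3443 remainder 5
3443 ÷ 8 = 430 remainder 3
430 ÷ 8 = 53 remainder 6
53 ÷ 8 = 6 remainder 5
6 ÷ 8 = 0 remainder 6
Reading remainders bottom-up:
= 0o65635


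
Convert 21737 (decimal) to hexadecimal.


Divide by 16 repeatedly:
21737 ÷ 16 = 1358 remainder 9 (9)
1358 ÷ 16 = 84 remainder 14 (E)
84 ÷ 16 = 5 remainder 4 (4)
5 ÷ 16 = 0 remainder 5 (5)
Reading remainders bottom-up:
= 0x54E9


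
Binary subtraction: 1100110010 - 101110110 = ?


Align and subtract column by column (LSB to MSB, borrowing when needed):
  1100110010
- 0101110110
  ----------
  col 0: (0 - 0 borrow-in) - 0 → 0 - 0 = 0, borrow out 0
  col 1: (1 - 0 borrow-in) - 1 → 1 - 1 = 0, borrow out 0
  col 2: (0 - 0 borrow-in) - 1 → borrow from next column: (0+2) - 1 = 1, borrow out 1
  col 3: (0 - 1 borrow-in) - 0 → borrow from next column: (-1+2) - 0 = 1, borrow out 1
  col 4: (1 - 1 borrow-in) - 1 → borrow from next column: (0+2) - 1 = 1, borrow out 1
  col 5: (1 - 1 borrow-in) - 1 → borrow from next column: (0+2) - 1 = 1, borrow out 1
  col 6: (0 - 1 borrow-in) - 1 → borrow from next column: (-1+2) - 1 = 0, borrow out 1
  col 7: (0 - 1 borrow-in) - 0 → borrow from next column: (-1+2) - 0 = 1, borrow out 1
  col 8: (1 - 1 borrow-in) - 1 → borrow from next column: (0+2) - 1 = 1, borrow out 1
  col 9: (1 - 1 borrow-in) - 0 → 0 - 0 = 0, borrow out 0
Reading bits MSB→LSB: 0110111100
Strip leading zeros: 110111100
= 110111100


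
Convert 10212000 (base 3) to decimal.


Positional values (base 3):
  0 × 3^0 = 0 × 1 = 0
  0 × 3^1 = 0 × 3 = 0
  0 × 3^2 = 0 × 9 = 0
  2 × 3^3 = 2 × 27 = 54
  1 × 3^4 = 1 × 81 = 81
  2 × 3^5 = 2 × 243 = 486
  0 × 3^6 = 0 × 729 = 0
  1 × 3^7 = 1 × 2187 = 2187
Sum = 0 + 0 + 0 + 54 + 81 + 486 + 0 + 2187
= 2808


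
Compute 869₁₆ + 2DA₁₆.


Align and add column by column (LSB to MSB, each column mod 16 with carry):
  0869
+ 02DA
  ----
  col 0: 9(9) + A(10) + 0 (carry in) = 19 → 3(3), carry out 1
  col 1: 6(6) + D(13) + 1 (carry in) = 20 → 4(4), carry out 1
  col 2: 8(8) + 2(2) + 1 (carry in) = 11 → B(11), carry out 0
  col 3: 0(0) + 0(0) + 0 (carry in) = 0 → 0(0), carry out 0
Reading digits MSB→LSB: 0B43
Strip leading zeros: B43
= 0xB43


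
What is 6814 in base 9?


Divide by 9 repeatedly:
6814 ÷ 9 = 757 remainder 1
757 ÷ 9 = 84 remainder 1
84 ÷ 9 = 9 remainder 3
9 ÷ 9 = 1 remainder 0
1 ÷ 9 = 0 remainder 1
Reading remainders bottom-up:
= 10311


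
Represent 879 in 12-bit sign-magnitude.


Sign bit: 0 (positive)
Magnitude: 879 = 01101101111
= 001101101111


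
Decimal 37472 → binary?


Divide by 2 repeatedly:
37472 ÷ 2 = 18736 remainder 0
18736 ÷ 2 = 9368 remainder 0
9368 ÷ 2 = 4684 remainder 0
4684 ÷ 2 = 2342 remainder 0
2342 ÷ 2 = 1171 remainder 0
1171 ÷ 2 = 585 remainder 1
585 ÷ 2 = 292 remainder 1
292 ÷ 2 = 146 remainder 0
146 ÷ 2 = 73 remainder 0
73 ÷ 2 = 36 remainder 1
36 ÷ 2 = 18 remainder 0
18 ÷ 2 = 9 remainder 0
9 ÷ 2 = 4 remainder 1
4 ÷ 2 = 2 remainder 0
2 ÷ 2 = 1 remainder 0
1 ÷ 2 = 0 remainder 1
Reading remainders bottom-up:
= 1001001001100000


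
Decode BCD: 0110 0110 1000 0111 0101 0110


Each 4-bit group → digit:
  0110 → 6
  0110 → 6
  1000 → 8
  0111 → 7
  0101 → 5
  0110 → 6
= 668756


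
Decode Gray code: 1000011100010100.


Gray code: 1000011100010100
MSB stays the same: 1
Each subsequent bit = prev_binary XOR current_gray:
  B[1] = 1 XOR 0 = 1
  B[2] = 1 XOR 0 = 1
  B[3] = 1 XOR 0 = 1
  B[4] = 1 XOR 0 = 1
  B[5] = 1 XOR 1 = 0
  B[6] = 0 XOR 1 = 1
  B[7] = 1 XOR 1 = 0
  B[8] = 0 XOR 0 = 0
  B[9] = 0 XOR 0 = 0
  B[10] = 0 XOR 0 = 0
  B[11] = 0 XOR 1 = 1
  B[12] = 1 XOR 0 = 1
  B[13] = 1 XOR 1 = 0
  B[14] = 0 XOR 0 = 0
  B[15] = 0 XOR 0 = 0
= 1111101000011000 (64024 decimal)


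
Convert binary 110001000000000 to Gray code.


Binary: 110001000000000
Gray code: G = B XOR (B >> 1)
B >> 1 = 011000100000000
110001000000000 XOR 011000100000000:
  1 XOR 0 = 1
  1 XOR 1 = 0
  0 XOR 1 = 1
  0 XOR 0 = 0
  0 XOR 0 = 0
  1 XOR 0 = 1
  0 XOR 1 = 1
  0 XOR 0 = 0
  0 XOR 0 = 0
  0 XOR 0 = 0
  0 XOR 0 = 0
  0 XOR 0 = 0
  0 XOR 0 = 0
  0 XOR 0 = 0
  0 XOR 0 = 0
= 101001100000000


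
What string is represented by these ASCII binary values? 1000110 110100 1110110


Codes (binary): 1000110 110100 1110110
Per-code ASCII lookup:
  1000110 = 70  (range 65-90: uppercase, 70 - 65 = 5) → 'F'
  110100 = 52  (range 48-57: digits, 52 - 48 = 4) → '4'
  1110110 = 118  (range 97-122: lowercase, 118 - 97 = 21) → 'v'
= 'F4v'


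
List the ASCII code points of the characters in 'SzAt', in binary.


String: 'SzAt'  (4 characters)
Per-character ASCII lookup:
  'S': uppercase starts at 65: 'S' = 65 + 18 = 83 → 1010011
  'z': lowercase starts at 97: 'z' = 97 + 25 = 122 → 1111010
  'A': uppercase starts at 65: 'A' = 65 + 0 = 65 → 1000001
  't': lowercase starts at 97: 't' = 97 + 19 = 116 → 1110100
= 1010011 1111010 1000001 1110100


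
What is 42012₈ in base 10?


Positional values:
Position 0: 2 × 8^0 = 2
Position 1: 1 × 8^1 = 8
Position 2: 0 × 8^2 = 0
Position 3: 2 × 8^3 = 1024
Position 4: 4 × 8^4 = 16384
Sum = 2 + 8 + 0 + 1024 + 16384
= 17418


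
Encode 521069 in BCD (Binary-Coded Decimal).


Each digit → 4-bit binary:
  5 → 0101
  2 → 0010
  1 → 0001
  0 → 0000
  6 → 0110
  9 → 1001
= 0101 0010 0001 0000 0110 1001


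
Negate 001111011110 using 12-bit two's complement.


Original: 001111011110
Step 1 - Invert all bits: 110000100001
Step 2 - Add 1: 110000100001 + 1
= 110000100010 (represents -990)


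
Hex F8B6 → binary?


Each hex digit → 4 binary bits:
  F = 1111
  8 = 1000
  B = 1011
  6 = 0110
Concatenate: 1111 1000 1011 0110
= 1111100010110110


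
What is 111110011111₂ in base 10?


Positional values:
Bit 0: 1 × 2^0 = 1
Bit 1: 1 × 2^1 = 2
Bit 2: 1 × 2^2 = 4
Bit 3: 1 × 2^3 = 8
Bit 4: 1 × 2^4 = 16
Bit 7: 1 × 2^7 = 128
Bit 8: 1 × 2^8 = 256
Bit 9: 1 × 2^9 = 512
Bit 10: 1 × 2^10 = 1024
Bit 11: 1 × 2^11 = 2048
Sum = 1 + 2 + 4 + 8 + 16 + 128 + 256 + 512 + 1024 + 2048
= 3999


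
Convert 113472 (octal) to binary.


Each octal digit → 3 binary bits:
  1 = 001
  1 = 001
  3 = 011
  4 = 100
  7 = 111
  2 = 010
Concatenate: 001 001 011 100 111 010
= 001001011100111010


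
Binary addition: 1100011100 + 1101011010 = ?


Align and add column by column (LSB to MSB, carry propagating):
  01100011100
+ 01101011010
  -----------
  col 0: 0 + 0 + 0 (carry in) = 0 → bit 0, carry out 0
  col 1: 0 + 1 + 0 (carry in) = 1 → bit 1, carry out 0
  col 2: 1 + 0 + 0 (carry in) = 1 → bit 1, carry out 0
  col 3: 1 + 1 + 0 (carry in) = 2 → bit 0, carry out 1
  col 4: 1 + 1 + 1 (carry in) = 3 → bit 1, carry out 1
  col 5: 0 + 0 + 1 (carry in) = 1 → bit 1, carry out 0
  col 6: 0 + 1 + 0 (carry in) = 1 → bit 1, carry out 0
  col 7: 0 + 0 + 0 (carry in) = 0 → bit 0, carry out 0
  col 8: 1 + 1 + 0 (carry in) = 2 → bit 0, carry out 1
  col 9: 1 + 1 + 1 (carry in) = 3 → bit 1, carry out 1
  col 10: 0 + 0 + 1 (carry in) = 1 → bit 1, carry out 0
Reading bits MSB→LSB: 11001110110
Strip leading zeros: 11001110110
= 11001110110


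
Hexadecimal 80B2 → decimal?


Positional values:
Position 0: 2 × 16^0 = 2 × 1 = 2
Position 1: B × 16^1 = 11 × 16 = 176
Position 2: 0 × 16^2 = 0 × 256 = 0
Position 3: 8 × 16^3 = 8 × 4096 = 32768
Sum = 2 + 176 + 0 + 32768
= 32946


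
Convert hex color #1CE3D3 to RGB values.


Hex: #1CE3D3
R = 1C₁₆ = 28
G = E3₁₆ = 227
B = D3₁₆ = 211
= RGB(28, 227, 211)


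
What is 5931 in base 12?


Divide by 12 repeatedly:
5931 ÷ 12 = 494 remainder 3
494 ÷ 12 = 41 remainder 2
41 ÷ 12 = 3 remainder 5
3 ÷ 12 = 0 remainder 3
Reading remainders bottom-up:
= 3523


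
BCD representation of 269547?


Each digit → 4-bit binary:
  2 → 0010
  6 → 0110
  9 → 1001
  5 → 0101
  4 → 0100
  7 → 0111
= 0010 0110 1001 0101 0100 0111


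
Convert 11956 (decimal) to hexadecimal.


Divide by 16 repeatedly:
11956 ÷ 16 = 747 remainder 4 (4)
747 ÷ 16 = 46 remainder 11 (B)
46 ÷ 16 = 2 remainder 14 (E)
2 ÷ 16 = 0 remainder 2 (2)
Reading remainders bottom-up:
= 0x2EB4


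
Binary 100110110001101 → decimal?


Positional values:
Bit 0: 1 × 2^0 = 1
Bit 2: 1 × 2^2 = 4
Bit 3: 1 × 2^3 = 8
Bit 7: 1 × 2^7 = 128
Bit 8: 1 × 2^8 = 256
Bit 10: 1 × 2^10 = 1024
Bit 11: 1 × 2^11 = 2048
Bit 14: 1 × 2^14 = 16384
Sum = 1 + 4 + 8 + 128 + 256 + 1024 + 2048 + 16384
= 19853


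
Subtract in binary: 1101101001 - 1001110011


Align and subtract column by column (LSB to MSB, borrowing when needed):
  1101101001
- 1001110011
  ----------
  col 0: (1 - 0 borrow-in) - 1 → 1 - 1 = 0, borrow out 0
  col 1: (0 - 0 borrow-in) - 1 → borrow from next column: (0+2) - 1 = 1, borrow out 1
  col 2: (0 - 1 borrow-in) - 0 → borrow from next column: (-1+2) - 0 = 1, borrow out 1
  col 3: (1 - 1 borrow-in) - 0 → 0 - 0 = 0, borrow out 0
  col 4: (0 - 0 borrow-in) - 1 → borrow from next column: (0+2) - 1 = 1, borrow out 1
  col 5: (1 - 1 borrow-in) - 1 → borrow from next column: (0+2) - 1 = 1, borrow out 1
  col 6: (1 - 1 borrow-in) - 1 → borrow from next column: (0+2) - 1 = 1, borrow out 1
  col 7: (0 - 1 borrow-in) - 0 → borrow from next column: (-1+2) - 0 = 1, borrow out 1
  col 8: (1 - 1 borrow-in) - 0 → 0 - 0 = 0, borrow out 0
  col 9: (1 - 0 borrow-in) - 1 → 1 - 1 = 0, borrow out 0
Reading bits MSB→LSB: 0011110110
Strip leading zeros: 11110110
= 11110110


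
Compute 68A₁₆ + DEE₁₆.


Align and add column by column (LSB to MSB, each column mod 16 with carry):
  068A
+ 0DEE
  ----
  col 0: A(10) + E(14) + 0 (carry in) = 24 → 8(8), carry out 1
  col 1: 8(8) + E(14) + 1 (carry in) = 23 → 7(7), carry out 1
  col 2: 6(6) + D(13) + 1 (carry in) = 20 → 4(4), carry out 1
  col 3: 0(0) + 0(0) + 1 (carry in) = 1 → 1(1), carry out 0
Reading digits MSB→LSB: 1478
Strip leading zeros: 1478
= 0x1478


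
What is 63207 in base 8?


Divide by 8 repeatedly:
63207 ÷ 8 = 7900 remainder 7
7900 ÷ 8 = 987 remainder 4
987 ÷ 8 = 123 remainder 3
123 ÷ 8 = 15 remainder 3
15 ÷ 8 = 1 remainder 7
1 ÷ 8 = 0 remainder 1
Reading remainders bottom-up:
= 0o173347


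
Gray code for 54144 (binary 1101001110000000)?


Binary: 1101001110000000
Gray code: G = B XOR (B >> 1)
B >> 1 = 0110100111000000
1101001110000000 XOR 0110100111000000:
  1 XOR 0 = 1
  1 XOR 1 = 0
  0 XOR 1 = 1
  1 XOR 0 = 1
  0 XOR 1 = 1
  0 XOR 0 = 0
  1 XOR 0 = 1
  1 XOR 1 = 0
  1 XOR 1 = 0
  0 XOR 1 = 1
  0 XOR 0 = 0
  0 XOR 0 = 0
  0 XOR 0 = 0
  0 XOR 0 = 0
  0 XOR 0 = 0
  0 XOR 0 = 0
= 1011101001000000


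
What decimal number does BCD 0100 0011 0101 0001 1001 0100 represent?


Each 4-bit group → digit:
  0100 → 4
  0011 → 3
  0101 → 5
  0001 → 1
  1001 → 9
  0100 → 4
= 435194


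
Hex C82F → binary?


Each hex digit → 4 binary bits:
  C = 1100
  8 = 1000
  2 = 0010
  F = 1111
Concatenate: 1100 1000 0010 1111
= 1100100000101111


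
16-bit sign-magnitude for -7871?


Sign bit: 1 (negative)
Magnitude: 7871 = 001111010111111
= 1001111010111111


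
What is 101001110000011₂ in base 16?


Group into 4-bit nibbles: 0101001110000011
  0101 = 5
  0011 = 3
  1000 = 8
  0011 = 3
= 0x5383


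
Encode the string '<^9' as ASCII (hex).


String: '<^9'  (3 characters)
Per-character ASCII lookup:
  '<': special character: '<' = 60 → 0x3C
  '^': special character: '^' = 94 → 0x5E
  '9': digits start at 48: '9' = 48 + 9 = 57 → 0x39
= 0x3C 0x5E 0x39


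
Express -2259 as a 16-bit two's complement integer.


Original: 0000100011010011
Step 1 - Invert all bits: 1111011100101100
Step 2 - Add 1: 1111011100101100 + 1
= 1111011100101101 (represents -2259)


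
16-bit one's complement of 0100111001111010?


Original: 0100111001111010
Invert all bits:
  bit 0: 0 → 1
  bit 1: 1 → 0
  bit 2: 0 → 1
  bit 3: 0 → 1
  bit 4: 1 → 0
  bit 5: 1 → 0
  bit 6: 1 → 0
  bit 7: 0 → 1
  bit 8: 0 → 1
  bit 9: 1 → 0
  bit 10: 1 → 0
  bit 11: 1 → 0
  bit 12: 1 → 0
  bit 13: 0 → 1
  bit 14: 1 → 0
  bit 15: 0 → 1
= 1011000110000101


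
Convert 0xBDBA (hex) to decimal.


Positional values:
Position 0: A × 16^0 = 10 × 1 = 10
Position 1: B × 16^1 = 11 × 16 = 176
Position 2: D × 16^2 = 13 × 256 = 3328
Position 3: B × 16^3 = 11 × 4096 = 45056
Sum = 10 + 176 + 3328 + 45056
= 48570


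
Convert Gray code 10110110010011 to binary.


Gray code: 10110110010011
MSB stays the same: 1
Each subsequent bit = prev_binary XOR current_gray:
  B[1] = 1 XOR 0 = 1
  B[2] = 1 XOR 1 = 0
  B[3] = 0 XOR 1 = 1
  B[4] = 1 XOR 0 = 1
  B[5] = 1 XOR 1 = 0
  B[6] = 0 XOR 1 = 1
  B[7] = 1 XOR 0 = 1
  B[8] = 1 XOR 0 = 1
  B[9] = 1 XOR 1 = 0
  B[10] = 0 XOR 0 = 0
  B[11] = 0 XOR 0 = 0
  B[12] = 0 XOR 1 = 1
  B[13] = 1 XOR 1 = 0
= 11011011100010 (14050 decimal)


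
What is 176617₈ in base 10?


Positional values:
Position 0: 7 × 8^0 = 7
Position 1: 1 × 8^1 = 8
Position 2: 6 × 8^2 = 384
Position 3: 6 × 8^3 = 3072
Position 4: 7 × 8^4 = 28672
Position 5: 1 × 8^5 = 32768
Sum = 7 + 8 + 384 + 3072 + 28672 + 32768
= 64911


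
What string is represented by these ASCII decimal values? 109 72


Codes (decimal): 109 72
Per-code ASCII lookup:
  109  (range 97-122: lowercase, 109 - 97 = 12) → 'm'
  72  (range 65-90: uppercase, 72 - 65 = 7) → 'H'
= 'mH'


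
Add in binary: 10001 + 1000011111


Align and add column by column (LSB to MSB, carry propagating):
  00000010001
+ 01000011111
  -----------
  col 0: 1 + 1 + 0 (carry in) = 2 → bit 0, carry out 1
  col 1: 0 + 1 + 1 (carry in) = 2 → bit 0, carry out 1
  col 2: 0 + 1 + 1 (carry in) = 2 → bit 0, carry out 1
  col 3: 0 + 1 + 1 (carry in) = 2 → bit 0, carry out 1
  col 4: 1 + 1 + 1 (carry in) = 3 → bit 1, carry out 1
  col 5: 0 + 0 + 1 (carry in) = 1 → bit 1, carry out 0
  col 6: 0 + 0 + 0 (carry in) = 0 → bit 0, carry out 0
  col 7: 0 + 0 + 0 (carry in) = 0 → bit 0, carry out 0
  col 8: 0 + 0 + 0 (carry in) = 0 → bit 0, carry out 0
  col 9: 0 + 1 + 0 (carry in) = 1 → bit 1, carry out 0
  col 10: 0 + 0 + 0 (carry in) = 0 → bit 0, carry out 0
Reading bits MSB→LSB: 01000110000
Strip leading zeros: 1000110000
= 1000110000


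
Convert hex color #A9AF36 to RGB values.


Hex: #A9AF36
R = A9₁₆ = 169
G = AF₁₆ = 175
B = 36₁₆ = 54
= RGB(169, 175, 54)


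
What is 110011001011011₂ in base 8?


Group into 3-bit groups: 110011001011011
  110 = 6
  011 = 3
  001 = 1
  011 = 3
  011 = 3
= 0o63133


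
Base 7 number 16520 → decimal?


Positional values (base 7):
  0 × 7^0 = 0 × 1 = 0
  2 × 7^1 = 2 × 7 = 14
  5 × 7^2 = 5 × 49 = 245
  6 × 7^3 = 6 × 343 = 2058
  1 × 7^4 = 1 × 2401 = 2401
Sum = 0 + 14 + 245 + 2058 + 2401
= 4718


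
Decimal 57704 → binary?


Divide by 2 repeatedly:
57704 ÷ 2 = 28852 remainder 0
28852 ÷ 2 = 14426 remainder 0
14426 ÷ 2 = 7213 remainder 0
7213 ÷ 2 = 3606 remainder 1
3606 ÷ 2 = 1803 remainder 0
1803 ÷ 2 = 901 remainder 1
901 ÷ 2 = 450 remainder 1
450 ÷ 2 = 225 remainder 0
225 ÷ 2 = 112 remainder 1
112 ÷ 2 = 56 remainder 0
56 ÷ 2 = 28 remainder 0
28 ÷ 2 = 14 remainder 0
14 ÷ 2 = 7 remainder 0
7 ÷ 2 = 3 remainder 1
3 ÷ 2 = 1 remainder 1
1 ÷ 2 = 0 remainder 1
Reading remainders bottom-up:
= 1110000101101000


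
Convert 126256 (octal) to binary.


Each octal digit → 3 binary bits:
  1 = 001
  2 = 010
  6 = 110
  2 = 010
  5 = 101
  6 = 110
Concatenate: 001 010 110 010 101 110
= 001010110010101110


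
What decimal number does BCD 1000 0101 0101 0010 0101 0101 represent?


Each 4-bit group → digit:
  1000 → 8
  0101 → 5
  0101 → 5
  0010 → 2
  0101 → 5
  0101 → 5
= 855255


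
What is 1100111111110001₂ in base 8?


Group into 3-bit groups: 001100111111110001
  001 = 1
  100 = 4
  111 = 7
  111 = 7
  110 = 6
  001 = 1
= 0o147761


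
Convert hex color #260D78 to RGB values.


Hex: #260D78
R = 26₁₆ = 38
G = 0D₁₆ = 13
B = 78₁₆ = 120
= RGB(38, 13, 120)


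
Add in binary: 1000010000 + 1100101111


Align and add column by column (LSB to MSB, carry propagating):
  01000010000
+ 01100101111
  -----------
  col 0: 0 + 1 + 0 (carry in) = 1 → bit 1, carry out 0
  col 1: 0 + 1 + 0 (carry in) = 1 → bit 1, carry out 0
  col 2: 0 + 1 + 0 (carry in) = 1 → bit 1, carry out 0
  col 3: 0 + 1 + 0 (carry in) = 1 → bit 1, carry out 0
  col 4: 1 + 0 + 0 (carry in) = 1 → bit 1, carry out 0
  col 5: 0 + 1 + 0 (carry in) = 1 → bit 1, carry out 0
  col 6: 0 + 0 + 0 (carry in) = 0 → bit 0, carry out 0
  col 7: 0 + 0 + 0 (carry in) = 0 → bit 0, carry out 0
  col 8: 0 + 1 + 0 (carry in) = 1 → bit 1, carry out 0
  col 9: 1 + 1 + 0 (carry in) = 2 → bit 0, carry out 1
  col 10: 0 + 0 + 1 (carry in) = 1 → bit 1, carry out 0
Reading bits MSB→LSB: 10100111111
Strip leading zeros: 10100111111
= 10100111111


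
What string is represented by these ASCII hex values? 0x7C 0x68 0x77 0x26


Codes (hex): 0x7C 0x68 0x77 0x26
Per-code ASCII lookup:
  0x7C = 124  (special character) → '|'
  0x68 = 104  (range 97-122: lowercase, 104 - 97 = 7) → 'h'
  0x77 = 119  (range 97-122: lowercase, 119 - 97 = 22) → 'w'
  0x26 = 38  (special character) → '&'
= '|hw&'


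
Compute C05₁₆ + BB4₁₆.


Align and add column by column (LSB to MSB, each column mod 16 with carry):
  0C05
+ 0BB4
  ----
  col 0: 5(5) + 4(4) + 0 (carry in) = 9 → 9(9), carry out 0
  col 1: 0(0) + B(11) + 0 (carry in) = 11 → B(11), carry out 0
  col 2: C(12) + B(11) + 0 (carry in) = 23 → 7(7), carry out 1
  col 3: 0(0) + 0(0) + 1 (carry in) = 1 → 1(1), carry out 0
Reading digits MSB→LSB: 17B9
Strip leading zeros: 17B9
= 0x17B9


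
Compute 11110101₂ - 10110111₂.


Align and subtract column by column (LSB to MSB, borrowing when needed):
  11110101
- 10110111
  --------
  col 0: (1 - 0 borrow-in) - 1 → 1 - 1 = 0, borrow out 0
  col 1: (0 - 0 borrow-in) - 1 → borrow from next column: (0+2) - 1 = 1, borrow out 1
  col 2: (1 - 1 borrow-in) - 1 → borrow from next column: (0+2) - 1 = 1, borrow out 1
  col 3: (0 - 1 borrow-in) - 0 → borrow from next column: (-1+2) - 0 = 1, borrow out 1
  col 4: (1 - 1 borrow-in) - 1 → borrow from next column: (0+2) - 1 = 1, borrow out 1
  col 5: (1 - 1 borrow-in) - 1 → borrow from next column: (0+2) - 1 = 1, borrow out 1
  col 6: (1 - 1 borrow-in) - 0 → 0 - 0 = 0, borrow out 0
  col 7: (1 - 0 borrow-in) - 1 → 1 - 1 = 0, borrow out 0
Reading bits MSB→LSB: 00111110
Strip leading zeros: 111110
= 111110


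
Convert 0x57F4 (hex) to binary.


Each hex digit → 4 binary bits:
  5 = 0101
  7 = 0111
  F = 1111
  4 = 0100
Concatenate: 0101 0111 1111 0100
= 0101011111110100


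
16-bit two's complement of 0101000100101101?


Original: 0101000100101101
Step 1 - Invert all bits: 1010111011010010
Step 2 - Add 1: 1010111011010010 + 1
= 1010111011010011 (represents -20781)


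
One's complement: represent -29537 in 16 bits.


Original: 0111001101100001
Invert all bits:
  bit 0: 0 → 1
  bit 1: 1 → 0
  bit 2: 1 → 0
  bit 3: 1 → 0
  bit 4: 0 → 1
  bit 5: 0 → 1
  bit 6: 1 → 0
  bit 7: 1 → 0
  bit 8: 0 → 1
  bit 9: 1 → 0
  bit 10: 1 → 0
  bit 11: 0 → 1
  bit 12: 0 → 1
  bit 13: 0 → 1
  bit 14: 0 → 1
  bit 15: 1 → 0
= 1000110010011110


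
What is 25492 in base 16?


Divide by 16 repeatedly:
25492 ÷ 16 = 1593 remainder 4 (4)
1593 ÷ 16 = 99 remainder 9 (9)
99 ÷ 16 = 6 remainder 3 (3)
6 ÷ 16 = 0 remainder 6 (6)
Reading remainders bottom-up:
= 0x6394


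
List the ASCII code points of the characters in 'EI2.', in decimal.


String: 'EI2.'  (4 characters)
Per-character ASCII lookup:
  'E': uppercase starts at 65: 'E' = 65 + 4 = 69
  'I': uppercase starts at 65: 'I' = 65 + 8 = 73
  '2': digits start at 48: '2' = 48 + 2 = 50
  '.': special character: '.' = 46
= 69 73 50 46


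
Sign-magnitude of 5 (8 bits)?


Sign bit: 0 (positive)
Magnitude: 5 = 0000101
= 00000101


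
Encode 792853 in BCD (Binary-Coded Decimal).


Each digit → 4-bit binary:
  7 → 0111
  9 → 1001
  2 → 0010
  8 → 1000
  5 → 0101
  3 → 0011
= 0111 1001 0010 1000 0101 0011


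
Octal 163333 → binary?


Each octal digit → 3 binary bits:
  1 = 001
  6 = 110
  3 = 011
  3 = 011
  3 = 011
  3 = 011
Concatenate: 001 110 011 011 011 011
= 001110011011011011


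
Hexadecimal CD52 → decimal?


Positional values:
Position 0: 2 × 16^0 = 2 × 1 = 2
Position 1: 5 × 16^1 = 5 × 16 = 80
Position 2: D × 16^2 = 13 × 256 = 3328
Position 3: C × 16^3 = 12 × 4096 = 49152
Sum = 2 + 80 + 3328 + 49152
= 52562


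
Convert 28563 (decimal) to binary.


Divide by 2 repeatedly:
28563 ÷ 2 = 14281 remainder 1
14281 ÷ 2 = 7140 remainder 1
7140 ÷ 2 = 3570 remainder 0
3570 ÷ 2 = 1785 remainder 0
1785 ÷ 2 = 892 remainder 1
892 ÷ 2 = 446 remainder 0
446 ÷ 2 = 223 remainder 0
223 ÷ 2 = 111 remainder 1
111 ÷ 2 = 55 remainder 1
55 ÷ 2 = 27 remainder 1
27 ÷ 2 = 13 remainder 1
13 ÷ 2 = 6 remainder 1
6 ÷ 2 = 3 remainder 0
3 ÷ 2 = 1 remainder 1
1 ÷ 2 = 0 remainder 1
Reading remainders bottom-up:
= 110111110010011


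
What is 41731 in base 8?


Divide by 8 repeatedly:
41731 ÷ 8 = 5216 remainder 3
5216 ÷ 8 = 652 remainder 0
652 ÷ 8 = 81 remainder 4
81 ÷ 8 = 10 remainder 1
10 ÷ 8 = 1 remainder 2
1 ÷ 8 = 0 remainder 1
Reading remainders bottom-up:
= 0o121403


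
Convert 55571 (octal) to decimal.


Positional values:
Position 0: 1 × 8^0 = 1
Position 1: 7 × 8^1 = 56
Position 2: 5 × 8^2 = 320
Position 3: 5 × 8^3 = 2560
Position 4: 5 × 8^4 = 20480
Sum = 1 + 56 + 320 + 2560 + 20480
= 23417


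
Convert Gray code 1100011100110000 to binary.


Gray code: 1100011100110000
MSB stays the same: 1
Each subsequent bit = prev_binary XOR current_gray:
  B[1] = 1 XOR 1 = 0
  B[2] = 0 XOR 0 = 0
  B[3] = 0 XOR 0 = 0
  B[4] = 0 XOR 0 = 0
  B[5] = 0 XOR 1 = 1
  B[6] = 1 XOR 1 = 0
  B[7] = 0 XOR 1 = 1
  B[8] = 1 XOR 0 = 1
  B[9] = 1 XOR 0 = 1
  B[10] = 1 XOR 1 = 0
  B[11] = 0 XOR 1 = 1
  B[12] = 1 XOR 0 = 1
  B[13] = 1 XOR 0 = 1
  B[14] = 1 XOR 0 = 1
  B[15] = 1 XOR 0 = 1
= 1000010111011111 (34271 decimal)


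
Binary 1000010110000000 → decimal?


Positional values:
Bit 7: 1 × 2^7 = 128
Bit 8: 1 × 2^8 = 256
Bit 10: 1 × 2^10 = 1024
Bit 15: 1 × 2^15 = 32768
Sum = 128 + 256 + 1024 + 32768
= 34176


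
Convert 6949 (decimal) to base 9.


Divide by 9 repeatedly:
6949 ÷ 9 = 772 remainder 1
772 ÷ 9 = 85 remainder 7
85 ÷ 9 = 9 remainder 4
9 ÷ 9 = 1 remainder 0
1 ÷ 9 = 0 remainder 1
Reading remainders bottom-up:
= 10471


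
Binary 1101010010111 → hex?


Group into 4-bit nibbles: 0001101010010111
  0001 = 1
  1010 = A
  1001 = 9
  0111 = 7
= 0x1A97


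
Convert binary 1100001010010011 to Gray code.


Binary: 1100001010010011
Gray code: G = B XOR (B >> 1)
B >> 1 = 0110000101001001
1100001010010011 XOR 0110000101001001:
  1 XOR 0 = 1
  1 XOR 1 = 0
  0 XOR 1 = 1
  0 XOR 0 = 0
  0 XOR 0 = 0
  0 XOR 0 = 0
  1 XOR 0 = 1
  0 XOR 1 = 1
  1 XOR 0 = 1
  0 XOR 1 = 1
  0 XOR 0 = 0
  1 XOR 0 = 1
  0 XOR 1 = 1
  0 XOR 0 = 0
  1 XOR 0 = 1
  1 XOR 1 = 0
= 1010001111011010


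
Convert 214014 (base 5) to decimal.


Positional values (base 5):
  4 × 5^0 = 4 × 1 = 4
  1 × 5^1 = 1 × 5 = 5
  0 × 5^2 = 0 × 25 = 0
  4 × 5^3 = 4 × 125 = 500
  1 × 5^4 = 1 × 625 = 625
  2 × 5^5 = 2 × 3125 = 6250
Sum = 4 + 5 + 0 + 500 + 625 + 6250
= 7384


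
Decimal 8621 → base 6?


Divide by 6 repeatedly:
8621 ÷ 6 = 1436 remainder 5
1436 ÷ 6 = 239 remainder 2
239 ÷ 6 = 39 remainder 5
39 ÷ 6 = 6 remainder 3
6 ÷ 6 = 1 remainder 0
1 ÷ 6 = 0 remainder 1
Reading remainders bottom-up:
= 103525


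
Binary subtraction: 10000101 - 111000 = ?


Align and subtract column by column (LSB to MSB, borrowing when needed):
  10000101
- 00111000
  --------
  col 0: (1 - 0 borrow-in) - 0 → 1 - 0 = 1, borrow out 0
  col 1: (0 - 0 borrow-in) - 0 → 0 - 0 = 0, borrow out 0
  col 2: (1 - 0 borrow-in) - 0 → 1 - 0 = 1, borrow out 0
  col 3: (0 - 0 borrow-in) - 1 → borrow from next column: (0+2) - 1 = 1, borrow out 1
  col 4: (0 - 1 borrow-in) - 1 → borrow from next column: (-1+2) - 1 = 0, borrow out 1
  col 5: (0 - 1 borrow-in) - 1 → borrow from next column: (-1+2) - 1 = 0, borrow out 1
  col 6: (0 - 1 borrow-in) - 0 → borrow from next column: (-1+2) - 0 = 1, borrow out 1
  col 7: (1 - 1 borrow-in) - 0 → 0 - 0 = 0, borrow out 0
Reading bits MSB→LSB: 01001101
Strip leading zeros: 1001101
= 1001101


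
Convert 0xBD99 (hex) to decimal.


Positional values:
Position 0: 9 × 16^0 = 9 × 1 = 9
Position 1: 9 × 16^1 = 9 × 16 = 144
Position 2: D × 16^2 = 13 × 256 = 3328
Position 3: B × 16^3 = 11 × 4096 = 45056
Sum = 9 + 144 + 3328 + 45056
= 48537
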